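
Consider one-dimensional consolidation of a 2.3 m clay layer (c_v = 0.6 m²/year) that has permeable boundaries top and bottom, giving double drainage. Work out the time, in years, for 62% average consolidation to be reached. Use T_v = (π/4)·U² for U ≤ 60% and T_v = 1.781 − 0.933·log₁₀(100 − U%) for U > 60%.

t ≈ 0.677 years

Drainage path length: H_d = H/2 = 1.15 m (double drainage).
U > 60%: T_v = 1.781 − 0.933·log₁₀(100 − 62) = 0.30706.
t = T_v·H_d²/c_v = 0.30706×1.15²/0.6 = 0.6768 years.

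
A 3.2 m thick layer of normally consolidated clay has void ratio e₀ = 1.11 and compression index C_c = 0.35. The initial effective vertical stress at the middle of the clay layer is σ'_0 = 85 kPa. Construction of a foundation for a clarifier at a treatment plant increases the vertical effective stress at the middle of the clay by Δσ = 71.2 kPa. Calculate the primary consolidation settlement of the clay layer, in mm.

Final effective stress: σ'_f = σ'_0 + Δσ = 85 + 71.2 = 156.2 kPa.
Normally consolidated clay, so the full stress increment lies on the virgin compression line:
S_c = C_c·H/(1+e₀)·log₁₀(σ'_f/σ'_0) = 0.35×3.2/(1+1.11)×log₁₀(156.2/85)
    = 0.53081 × 0.26426 = 0.1403 m

S_c ≈ 140 mm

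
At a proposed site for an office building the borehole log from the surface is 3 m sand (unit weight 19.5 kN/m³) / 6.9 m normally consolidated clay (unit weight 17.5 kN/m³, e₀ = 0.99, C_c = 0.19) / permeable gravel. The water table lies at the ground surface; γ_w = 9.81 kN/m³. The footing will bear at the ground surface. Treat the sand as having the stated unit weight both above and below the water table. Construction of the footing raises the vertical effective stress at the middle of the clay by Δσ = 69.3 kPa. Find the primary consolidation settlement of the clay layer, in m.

Mid-depth of clay below the ground surface: z = 3 + 6.9/2 = 6.45 m.
Total vertical stress at mid-clay: σ_v = 19.5×3 + 17.5×3.45 = 118.88 kPa.
Pore pressure: u = 9.81×(6.45 − 0) = 63.275 kPa.
Initial effective stress: σ'_0 = σ_v − u = 118.88 − 63.275 = 55.605 kPa.
Final effective stress: σ'_f = σ'_0 + Δσ = 55.605 + 69.3 = 124.91 kPa.
Normally consolidated clay, so the full stress increment lies on the virgin compression line:
S_c = C_c·H/(1+e₀)·log₁₀(σ'_f/σ'_0) = 0.19×6.9/(1+0.99)×log₁₀(124.91/55.605)
    = 0.65879 × 0.35148 = 0.2316 m

S_c ≈ 0.232 m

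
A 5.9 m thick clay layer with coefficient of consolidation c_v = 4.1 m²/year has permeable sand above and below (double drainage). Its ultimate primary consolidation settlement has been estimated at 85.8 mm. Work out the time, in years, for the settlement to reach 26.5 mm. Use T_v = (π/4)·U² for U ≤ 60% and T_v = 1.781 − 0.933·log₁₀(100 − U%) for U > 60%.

Drainage path length: H_d = H/2 = 2.95 m (double drainage).
U = S(t)/S_ult = 26.5/85.8 = 0.3089.
U ≤ 60%: T_v = (π/4)·U² = (π/4)×0.30886² = 0.074922.
t = T_v·H_d²/c_v = 0.074922×2.95²/4.1 = 0.159 years.

t ≈ 0.159 years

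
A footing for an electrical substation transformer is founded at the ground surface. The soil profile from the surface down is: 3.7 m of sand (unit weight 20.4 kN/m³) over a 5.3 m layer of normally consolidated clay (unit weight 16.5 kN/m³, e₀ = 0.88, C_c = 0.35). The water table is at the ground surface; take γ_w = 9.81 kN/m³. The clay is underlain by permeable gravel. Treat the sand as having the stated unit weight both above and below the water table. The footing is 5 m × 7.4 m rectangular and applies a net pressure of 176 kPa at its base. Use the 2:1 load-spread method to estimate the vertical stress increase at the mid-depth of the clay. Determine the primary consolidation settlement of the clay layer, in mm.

Mid-depth of clay below the ground surface: z = 3.7 + 5.3/2 = 6.35 m.
Total vertical stress at mid-clay: σ_v = 20.4×3.7 + 16.5×2.65 = 119.21 kPa.
Pore pressure: u = 9.81×(6.35 − 0) = 62.294 kPa.
Initial effective stress: σ'_0 = σ_v − u = 119.21 − 62.294 = 56.916 kPa.
Stress increase at mid-clay by the 2:1 spreading method:
Δσ = qBL/((B+z)(L+z)) = 176×5×7.4/((5+6.35)(7.4+6.35)) = 41.727 kPa
Final effective stress: σ'_f = σ'_0 + Δσ = 56.916 + 41.727 = 98.643 kPa.
Normally consolidated clay, so the full stress increment lies on the virgin compression line:
S_c = C_c·H/(1+e₀)·log₁₀(σ'_f/σ'_0) = 0.35×5.3/(1+0.88)×log₁₀(98.643/56.916)
    = 0.9867 × 0.23883 = 0.2357 m

S_c ≈ 236 mm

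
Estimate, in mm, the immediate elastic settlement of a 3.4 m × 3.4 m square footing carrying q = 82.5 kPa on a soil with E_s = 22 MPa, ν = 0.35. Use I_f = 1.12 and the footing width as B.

Immediate (elastic) settlement: S_e = q·B·(1−ν²)/E_s · I_f.
E_s = 22 MPa = 22000 kPa.
S_e = 82.5 × 3.4 × (1 − 0.35²) / 22000 × 1.12
    = 82.5 × 3.4 × 0.8775 / 22000 × 1.12
    = 0.01253 m = 12.53 mm

S_e ≈ 12.5 mm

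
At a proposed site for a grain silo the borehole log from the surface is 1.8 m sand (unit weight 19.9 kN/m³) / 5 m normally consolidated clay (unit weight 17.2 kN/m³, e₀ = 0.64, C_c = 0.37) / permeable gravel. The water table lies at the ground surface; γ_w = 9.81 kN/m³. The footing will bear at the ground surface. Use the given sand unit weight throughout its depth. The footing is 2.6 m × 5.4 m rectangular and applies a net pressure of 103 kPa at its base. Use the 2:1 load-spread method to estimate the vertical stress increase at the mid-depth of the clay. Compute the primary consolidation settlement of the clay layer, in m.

Mid-depth of clay below the ground surface: z = 1.8 + 5/2 = 4.3 m.
Total vertical stress at mid-clay: σ_v = 19.9×1.8 + 17.2×2.5 = 78.82 kPa.
Pore pressure: u = 9.81×(4.3 − 0) = 42.183 kPa.
Initial effective stress: σ'_0 = σ_v − u = 78.82 − 42.183 = 36.637 kPa.
Stress increase at mid-clay by the 2:1 spreading method:
Δσ = qBL/((B+z)(L+z)) = 103×2.6×5.4/((2.6+4.3)(5.4+4.3)) = 21.606 kPa
Final effective stress: σ'_f = σ'_0 + Δσ = 36.637 + 21.606 = 58.243 kPa.
Normally consolidated clay, so the full stress increment lies on the virgin compression line:
S_c = C_c·H/(1+e₀)·log₁₀(σ'_f/σ'_0) = 0.37×5/(1+0.64)×log₁₀(58.243/36.637)
    = 1.128 × 0.20132 = 0.2271 m

S_c ≈ 0.227 m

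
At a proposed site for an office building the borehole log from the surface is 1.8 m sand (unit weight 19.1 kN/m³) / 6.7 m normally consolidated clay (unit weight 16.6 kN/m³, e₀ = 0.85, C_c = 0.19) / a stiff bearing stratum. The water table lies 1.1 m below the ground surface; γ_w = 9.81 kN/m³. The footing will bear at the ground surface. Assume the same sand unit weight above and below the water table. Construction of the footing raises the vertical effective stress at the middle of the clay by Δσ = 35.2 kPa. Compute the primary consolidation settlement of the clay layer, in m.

S_c ≈ 0.159 m

Mid-depth of clay below the ground surface: z = 1.8 + 6.7/2 = 5.15 m.
Total vertical stress at mid-clay: σ_v = 19.1×1.8 + 16.6×3.35 = 89.99 kPa.
Pore pressure: u = 9.81×(5.15 − 1.1) = 39.73 kPa.
Initial effective stress: σ'_0 = σ_v − u = 89.99 − 39.73 = 50.26 kPa.
Final effective stress: σ'_f = σ'_0 + Δσ = 50.26 + 35.2 = 85.46 kPa.
Normally consolidated clay, so the full stress increment lies on the virgin compression line:
S_c = C_c·H/(1+e₀)·log₁₀(σ'_f/σ'_0) = 0.19×6.7/(1+0.85)×log₁₀(85.46/50.26)
    = 0.68811 × 0.23054 = 0.1586 m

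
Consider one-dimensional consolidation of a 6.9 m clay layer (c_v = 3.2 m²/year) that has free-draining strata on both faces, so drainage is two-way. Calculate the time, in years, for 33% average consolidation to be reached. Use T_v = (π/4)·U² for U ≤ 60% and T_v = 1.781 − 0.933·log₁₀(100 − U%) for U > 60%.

Drainage path length: H_d = H/2 = 3.45 m (double drainage).
U ≤ 60%: T_v = (π/4)·U² = (π/4)×0.33² = 0.08553.
t = T_v·H_d²/c_v = 0.08553×3.45²/3.2 = 0.3181 years.

t ≈ 0.318 years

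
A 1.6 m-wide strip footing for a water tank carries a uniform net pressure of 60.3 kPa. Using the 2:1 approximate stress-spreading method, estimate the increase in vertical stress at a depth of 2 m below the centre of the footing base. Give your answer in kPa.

Δσ_z ≈ 26.8 kPa

By the 2:1 method the load spreads at 1 horizontal : 2 vertical, so at depth z the loaded area has grown by z in each plan dimension:
Δσ = qB/(B+z) = 60.3×1.6/(1.6+2) = 26.8 kPa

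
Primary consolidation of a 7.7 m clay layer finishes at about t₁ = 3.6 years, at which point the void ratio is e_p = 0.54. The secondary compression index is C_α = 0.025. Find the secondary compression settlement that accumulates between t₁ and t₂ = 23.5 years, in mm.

Secondary compression: S_s = C_α·H/(1+e_p)·log₁₀(t₂/t₁)
S_s = 0.025×7.7/(1+0.54)×log₁₀(23.5/3.6)
    = 0.125 × 0.8148 = 0.1018 m

S_s ≈ 102 mm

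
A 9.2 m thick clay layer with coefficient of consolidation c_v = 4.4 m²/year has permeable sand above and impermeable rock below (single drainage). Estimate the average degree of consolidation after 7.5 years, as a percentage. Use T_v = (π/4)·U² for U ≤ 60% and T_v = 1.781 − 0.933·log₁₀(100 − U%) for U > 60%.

U ≈ 69 %

Drainage path length: H_d = H = 9.2 m (single drainage).
T_v = c_v·t/H_d² = 4.4×7.5/9.2² = 0.38989.
T_v = 0.38989 corresponds to the U > 60% branch:
U = 1 − 10^((1.781 − T_v)/0.933)/100 = 0.6903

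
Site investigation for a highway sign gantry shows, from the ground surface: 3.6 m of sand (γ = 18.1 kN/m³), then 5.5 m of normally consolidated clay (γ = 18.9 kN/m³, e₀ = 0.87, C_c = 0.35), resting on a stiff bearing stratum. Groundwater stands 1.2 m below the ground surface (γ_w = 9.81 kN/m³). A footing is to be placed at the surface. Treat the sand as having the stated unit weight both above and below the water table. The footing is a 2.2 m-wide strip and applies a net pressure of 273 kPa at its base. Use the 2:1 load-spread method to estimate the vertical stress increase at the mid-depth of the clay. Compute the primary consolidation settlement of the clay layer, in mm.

Mid-depth of clay below the ground surface: z = 3.6 + 5.5/2 = 6.35 m.
Total vertical stress at mid-clay: σ_v = 18.1×3.6 + 18.9×2.75 = 117.14 kPa.
Pore pressure: u = 9.81×(6.35 − 1.2) = 50.522 kPa.
Initial effective stress: σ'_0 = σ_v − u = 117.14 − 50.522 = 66.618 kPa.
Stress increase at mid-clay by the 2:1 spreading method:
Δσ = qB/(B+z) = 273×2.2/(2.2+6.35) = 70.246 kPa
Final effective stress: σ'_f = σ'_0 + Δσ = 66.618 + 70.246 = 136.86 kPa.
Normally consolidated clay, so the full stress increment lies on the virgin compression line:
S_c = C_c·H/(1+e₀)·log₁₀(σ'_f/σ'_0) = 0.35×5.5/(1+0.87)×log₁₀(136.86/66.618)
    = 1.0294 × 0.31268 = 0.3219 m

S_c ≈ 322 mm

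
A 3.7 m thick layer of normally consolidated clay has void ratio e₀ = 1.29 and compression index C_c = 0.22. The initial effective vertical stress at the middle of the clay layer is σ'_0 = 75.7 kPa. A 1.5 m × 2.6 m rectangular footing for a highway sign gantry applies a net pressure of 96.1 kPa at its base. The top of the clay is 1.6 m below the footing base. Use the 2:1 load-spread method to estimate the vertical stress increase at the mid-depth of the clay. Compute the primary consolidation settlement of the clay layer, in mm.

Mid-depth of clay below the footing base: z = 1.6 + 3.7/2 = 3.45 m.
Stress increase at mid-clay by the 2:1 spreading method:
Δσ = qBL/((B+z)(L+z)) = 96.1×1.5×2.6/((1.5+3.45)(2.6+3.45)) = 12.515 kPa
Final effective stress: σ'_f = σ'_0 + Δσ = 75.7 + 12.515 = 88.215 kPa.
Normally consolidated clay, so the full stress increment lies on the virgin compression line:
S_c = C_c·H/(1+e₀)·log₁₀(σ'_f/σ'_0) = 0.22×3.7/(1+1.29)×log₁₀(88.215/75.7)
    = 0.35546 × 0.066447 = 0.02362 m

S_c ≈ 23.6 mm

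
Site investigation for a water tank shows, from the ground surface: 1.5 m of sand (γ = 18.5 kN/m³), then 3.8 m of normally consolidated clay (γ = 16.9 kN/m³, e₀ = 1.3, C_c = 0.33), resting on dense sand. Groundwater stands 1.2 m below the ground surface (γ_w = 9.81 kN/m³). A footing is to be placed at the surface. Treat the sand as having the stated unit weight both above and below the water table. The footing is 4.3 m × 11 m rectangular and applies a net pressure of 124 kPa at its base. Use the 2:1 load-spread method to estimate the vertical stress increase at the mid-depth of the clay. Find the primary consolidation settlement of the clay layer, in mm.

Mid-depth of clay below the ground surface: z = 1.5 + 3.8/2 = 3.4 m.
Total vertical stress at mid-clay: σ_v = 18.5×1.5 + 16.9×1.9 = 59.86 kPa.
Pore pressure: u = 9.81×(3.4 − 1.2) = 21.582 kPa.
Initial effective stress: σ'_0 = σ_v − u = 59.86 − 21.582 = 38.278 kPa.
Stress increase at mid-clay by the 2:1 spreading method:
Δσ = qBL/((B+z)(L+z)) = 124×4.3×11/((4.3+3.4)(11+3.4)) = 52.897 kPa
Final effective stress: σ'_f = σ'_0 + Δσ = 38.278 + 52.897 = 91.175 kPa.
Normally consolidated clay, so the full stress increment lies on the virgin compression line:
S_c = C_c·H/(1+e₀)·log₁₀(σ'_f/σ'_0) = 0.33×3.8/(1+1.3)×log₁₀(91.175/38.278)
    = 0.54522 × 0.37693 = 0.2055 m

S_c ≈ 206 mm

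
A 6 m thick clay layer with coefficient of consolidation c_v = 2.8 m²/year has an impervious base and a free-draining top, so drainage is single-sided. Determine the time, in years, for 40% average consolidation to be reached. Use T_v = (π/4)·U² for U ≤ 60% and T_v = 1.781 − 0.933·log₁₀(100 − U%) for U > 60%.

t ≈ 1.62 years

Drainage path length: H_d = H = 6 m (single drainage).
U ≤ 60%: T_v = (π/4)·U² = (π/4)×0.4² = 0.12566.
t = T_v·H_d²/c_v = 0.12566×6²/2.8 = 1.616 years.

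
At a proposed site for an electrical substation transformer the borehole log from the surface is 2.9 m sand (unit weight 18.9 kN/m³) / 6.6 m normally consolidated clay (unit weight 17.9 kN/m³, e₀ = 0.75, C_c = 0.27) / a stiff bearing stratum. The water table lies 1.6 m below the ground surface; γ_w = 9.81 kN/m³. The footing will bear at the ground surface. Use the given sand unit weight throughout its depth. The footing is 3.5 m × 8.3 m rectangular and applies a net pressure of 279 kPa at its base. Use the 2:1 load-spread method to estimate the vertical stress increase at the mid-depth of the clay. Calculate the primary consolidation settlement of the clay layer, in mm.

Mid-depth of clay below the ground surface: z = 2.9 + 6.6/2 = 6.2 m.
Total vertical stress at mid-clay: σ_v = 18.9×2.9 + 17.9×3.3 = 113.88 kPa.
Pore pressure: u = 9.81×(6.2 − 1.6) = 45.126 kPa.
Initial effective stress: σ'_0 = σ_v − u = 113.88 − 45.126 = 68.754 kPa.
Stress increase at mid-clay by the 2:1 spreading method:
Δσ = qBL/((B+z)(L+z)) = 279×3.5×8.3/((3.5+6.2)(8.3+6.2)) = 57.625 kPa
Final effective stress: σ'_f = σ'_0 + Δσ = 68.754 + 57.625 = 126.38 kPa.
Normally consolidated clay, so the full stress increment lies on the virgin compression line:
S_c = C_c·H/(1+e₀)·log₁₀(σ'_f/σ'_0) = 0.27×6.6/(1+0.75)×log₁₀(126.38/68.754)
    = 1.0183 × 0.26438 = 0.2692 m

S_c ≈ 269 mm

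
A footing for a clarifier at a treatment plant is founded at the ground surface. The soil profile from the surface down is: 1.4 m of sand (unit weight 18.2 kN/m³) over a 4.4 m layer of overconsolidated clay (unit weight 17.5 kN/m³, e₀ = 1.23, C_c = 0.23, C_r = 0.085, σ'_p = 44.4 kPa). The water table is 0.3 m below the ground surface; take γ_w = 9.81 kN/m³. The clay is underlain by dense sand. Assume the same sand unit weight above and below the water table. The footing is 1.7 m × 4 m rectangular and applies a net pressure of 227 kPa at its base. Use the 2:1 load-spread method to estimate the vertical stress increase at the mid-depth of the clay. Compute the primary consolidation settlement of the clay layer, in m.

S_c ≈ 0.114 m

Mid-depth of clay below the ground surface: z = 1.4 + 4.4/2 = 3.6 m.
Total vertical stress at mid-clay: σ_v = 18.2×1.4 + 17.5×2.2 = 63.98 kPa.
Pore pressure: u = 9.81×(3.6 − 0.3) = 32.373 kPa.
Initial effective stress: σ'_0 = σ_v − u = 63.98 − 32.373 = 31.607 kPa.
Stress increase at mid-clay by the 2:1 spreading method:
Δσ = qBL/((B+z)(L+z)) = 227×1.7×4/((1.7+3.6)(4+3.6)) = 38.322 kPa
Final effective stress: σ'_f = 31.607 + 38.322 = 69.929 kPa.
σ'_f = 69.929 > σ'_p = 44.4 kPa, so the stress path crosses the preconsolidation pressure — recompression up to σ'_p, then virgin compression beyond:
S_c = H/(1+e₀)·[C_r·log₁₀(σ'_p/σ'_0) + C_c·log₁₀(σ'_f/σ'_p)]
    = 4.4/2.23 × [0.085×log₁₀(44.4/31.607) + 0.23×log₁₀(69.929/44.4)]
    = 1.9731 × [0.012546 + 0.045373] = 0.1143 m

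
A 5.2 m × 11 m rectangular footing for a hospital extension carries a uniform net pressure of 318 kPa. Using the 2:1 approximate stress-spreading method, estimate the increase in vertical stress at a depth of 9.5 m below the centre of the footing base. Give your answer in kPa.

Δσ_z ≈ 60.4 kPa

By the 2:1 method the load spreads at 1 horizontal : 2 vertical, so at depth z the loaded area has grown by z in each plan dimension:
Δσ = qBL/((B+z)(L+z)) = 318×5.2×11/((5.2+9.5)(11+9.5)) = 60.36 kPa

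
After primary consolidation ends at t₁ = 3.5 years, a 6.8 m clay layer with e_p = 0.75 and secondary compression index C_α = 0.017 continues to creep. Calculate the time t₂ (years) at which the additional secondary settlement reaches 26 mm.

t₂ ≈ 8.66 years

S_s = C_α·H/(1+e_p)·log₁₀(t₂/t₁) ⇒ log₁₀(t₂/t₁) = S_s·(1+e_p)/(C_α·H).
log₁₀(t₂/t₁) = 0.026 × (1+0.75) / (0.017×6.8) = 0.3936
t₂ = t₁ × 10^0.3936 = 3.5 × 2.475 = 8.663 years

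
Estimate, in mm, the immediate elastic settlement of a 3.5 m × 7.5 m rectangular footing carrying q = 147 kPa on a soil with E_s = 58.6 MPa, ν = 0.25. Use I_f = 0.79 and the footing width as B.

Immediate (elastic) settlement: S_e = q·B·(1−ν²)/E_s · I_f.
E_s = 58.6 MPa = 58600 kPa.
S_e = 147 × 3.5 × (1 − 0.25²) / 58600 × 0.79
    = 147 × 3.5 × 0.9375 / 58600 × 0.79
    = 0.006503 m = 6.503 mm

S_e ≈ 6.5 mm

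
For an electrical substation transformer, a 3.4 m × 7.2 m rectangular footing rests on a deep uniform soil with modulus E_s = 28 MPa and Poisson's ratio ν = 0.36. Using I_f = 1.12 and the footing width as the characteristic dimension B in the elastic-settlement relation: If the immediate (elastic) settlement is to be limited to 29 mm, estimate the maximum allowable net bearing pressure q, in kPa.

E_s = 28 MPa = 28000 kPa.
S_e = q·B·(1−ν²)/E_s · I_f  ⇒  q = S_e·E_s / (B·(1−ν²)·I_f).
q = 0.029 × 28000 / (3.4 × 0.8704 × 1.12) = 245 kPa

q ≈ 245 kPa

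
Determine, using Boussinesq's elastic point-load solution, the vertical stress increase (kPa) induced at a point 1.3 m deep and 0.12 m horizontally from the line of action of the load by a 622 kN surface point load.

Boussinesq vertical stress below a point load on an elastic half-space:
Δσ_z = 3P/(2πz²) · [1 + (r/z)²]^(−5/2)
r/z = 0.12/1.3 = 0.092308; [1+(r/z)²]^(−5/2) = 0.97901.
Δσ_z = 3×622/(2π×1.3²) × 0.97901 = 175.73 × 0.97901 = 172 kPa

Δσ_z ≈ 172 kPa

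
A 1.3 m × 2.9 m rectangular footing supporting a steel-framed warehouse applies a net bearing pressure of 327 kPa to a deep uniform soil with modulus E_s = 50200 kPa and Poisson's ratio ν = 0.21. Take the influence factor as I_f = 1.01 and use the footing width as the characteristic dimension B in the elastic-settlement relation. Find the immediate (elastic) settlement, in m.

S_e ≈ 0.00818 m

Immediate (elastic) settlement: S_e = q·B·(1−ν²)/E_s · I_f.
S_e = 327 × 1.3 × (1 − 0.21²) / 50200 × 1.01
    = 327 × 1.3 × 0.9559 / 50200 × 1.01
    = 0.008176 m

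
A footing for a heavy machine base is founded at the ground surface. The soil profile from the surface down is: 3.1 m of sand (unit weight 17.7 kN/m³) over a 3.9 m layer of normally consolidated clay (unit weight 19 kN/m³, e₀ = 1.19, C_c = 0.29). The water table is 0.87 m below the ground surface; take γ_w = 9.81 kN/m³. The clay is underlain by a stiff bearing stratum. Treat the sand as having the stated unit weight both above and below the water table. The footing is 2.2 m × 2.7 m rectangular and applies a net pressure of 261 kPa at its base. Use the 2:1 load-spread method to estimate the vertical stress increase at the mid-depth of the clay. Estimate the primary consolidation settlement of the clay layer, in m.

Mid-depth of clay below the ground surface: z = 3.1 + 3.9/2 = 5.05 m.
Total vertical stress at mid-clay: σ_v = 17.7×3.1 + 19×1.95 = 91.92 kPa.
Pore pressure: u = 9.81×(5.05 − 0.87) = 41.006 kPa.
Initial effective stress: σ'_0 = σ_v − u = 91.92 − 41.006 = 50.914 kPa.
Stress increase at mid-clay by the 2:1 spreading method:
Δσ = qBL/((B+z)(L+z)) = 261×2.2×2.7/((2.2+5.05)(2.7+5.05)) = 27.592 kPa
Final effective stress: σ'_f = σ'_0 + Δσ = 50.914 + 27.592 = 78.506 kPa.
Normally consolidated clay, so the full stress increment lies on the virgin compression line:
S_c = C_c·H/(1+e₀)·log₁₀(σ'_f/σ'_0) = 0.29×3.9/(1+1.19)×log₁₀(78.506/50.914)
    = 0.51644 × 0.18807 = 0.09713 m

S_c ≈ 0.0971 m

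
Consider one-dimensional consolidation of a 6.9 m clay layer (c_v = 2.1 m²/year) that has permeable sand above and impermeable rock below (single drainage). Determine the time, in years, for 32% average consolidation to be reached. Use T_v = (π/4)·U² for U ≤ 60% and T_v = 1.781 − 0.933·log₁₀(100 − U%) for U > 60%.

Drainage path length: H_d = H = 6.9 m (single drainage).
U ≤ 60%: T_v = (π/4)·U² = (π/4)×0.32² = 0.080425.
t = T_v·H_d²/c_v = 0.080425×6.9²/2.1 = 1.823 years.

t ≈ 1.82 years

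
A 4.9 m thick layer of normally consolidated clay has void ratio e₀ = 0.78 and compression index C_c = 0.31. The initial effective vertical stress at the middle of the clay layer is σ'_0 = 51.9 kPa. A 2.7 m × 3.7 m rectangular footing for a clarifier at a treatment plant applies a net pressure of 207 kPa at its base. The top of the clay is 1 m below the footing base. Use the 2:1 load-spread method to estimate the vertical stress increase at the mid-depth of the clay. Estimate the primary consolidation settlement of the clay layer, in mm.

S_c ≈ 239 mm

Mid-depth of clay below the footing base: z = 1 + 4.9/2 = 3.45 m.
Stress increase at mid-clay by the 2:1 spreading method:
Δσ = qBL/((B+z)(L+z)) = 207×2.7×3.7/((2.7+3.45)(3.7+3.45)) = 47.028 kPa
Final effective stress: σ'_f = σ'_0 + Δσ = 51.9 + 47.028 = 98.928 kPa.
Normally consolidated clay, so the full stress increment lies on the virgin compression line:
S_c = C_c·H/(1+e₀)·log₁₀(σ'_f/σ'_0) = 0.31×4.9/(1+0.78)×log₁₀(98.928/51.9)
    = 0.85337 × 0.28015 = 0.2391 m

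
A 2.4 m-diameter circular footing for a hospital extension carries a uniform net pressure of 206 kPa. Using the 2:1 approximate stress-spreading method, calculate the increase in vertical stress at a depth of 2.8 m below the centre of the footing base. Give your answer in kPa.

Δσ_z ≈ 43.9 kPa

By the 2:1 method the load spreads at 1 horizontal : 2 vertical, so at depth z the loaded area has grown by z in each plan dimension:
Δσ ≈ qD²/(D+z)² = 206×2.4²/(2.4+2.8)² = 43.882 kPa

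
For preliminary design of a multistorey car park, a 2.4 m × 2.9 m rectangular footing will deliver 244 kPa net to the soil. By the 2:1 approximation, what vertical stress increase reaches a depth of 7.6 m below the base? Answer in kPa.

By the 2:1 method the load spreads at 1 horizontal : 2 vertical, so at depth z the loaded area has grown by z in each plan dimension:
Δσ = qBL/((B+z)(L+z)) = 244×2.4×2.9/((2.4+7.6)(2.9+7.6)) = 16.174 kPa

Δσ_z ≈ 16.2 kPa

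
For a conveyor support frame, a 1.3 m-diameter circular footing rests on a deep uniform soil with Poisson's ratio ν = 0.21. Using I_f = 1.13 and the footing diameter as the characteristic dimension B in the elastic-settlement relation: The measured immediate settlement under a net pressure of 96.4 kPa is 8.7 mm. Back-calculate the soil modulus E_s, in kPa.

E_s ≈ 15600 kPa

S_e = q·B·(1−ν²)/E_s · I_f  ⇒  E_s = q·B·(1−ν²)·I_f / S_e.
E_s = 96.4 × 1.3 × 0.9559 × 1.13 / 0.0087 = 15560 kPa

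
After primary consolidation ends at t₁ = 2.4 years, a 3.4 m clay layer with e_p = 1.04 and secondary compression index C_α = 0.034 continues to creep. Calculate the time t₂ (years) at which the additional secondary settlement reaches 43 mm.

S_s = C_α·H/(1+e_p)·log₁₀(t₂/t₁) ⇒ log₁₀(t₂/t₁) = S_s·(1+e_p)/(C_α·H).
log₁₀(t₂/t₁) = 0.043 × (1+1.04) / (0.034×3.4) = 0.7588
t₂ = t₁ × 10^0.7588 = 2.4 × 5.739 = 13.77 years

t₂ ≈ 13.8 years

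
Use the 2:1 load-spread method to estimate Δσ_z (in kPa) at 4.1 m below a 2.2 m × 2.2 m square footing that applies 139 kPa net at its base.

Δσ_z ≈ 16.9 kPa

By the 2:1 method the load spreads at 1 horizontal : 2 vertical, so at depth z the loaded area has grown by z in each plan dimension:
Δσ = qBL/((B+z)(L+z)) = 139×2.2×2.2/((2.2+4.1)(2.2+4.1)) = 16.95 kPa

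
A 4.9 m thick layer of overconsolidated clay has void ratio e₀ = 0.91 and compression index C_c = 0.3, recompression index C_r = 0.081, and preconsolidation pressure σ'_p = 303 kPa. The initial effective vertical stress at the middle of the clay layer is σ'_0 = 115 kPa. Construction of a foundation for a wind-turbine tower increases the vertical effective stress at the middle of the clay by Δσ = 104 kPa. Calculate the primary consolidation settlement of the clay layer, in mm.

Final effective stress: σ'_f = 115 + 104 = 219 kPa.
σ'_f = 219 ≤ σ'_p = 303 kPa, so the clay remains overconsolidated and only the recompression index applies:
S_c = C_r·H/(1+e₀)·log₁₀(σ'_f/σ'_0) = 0.081×4.9/1.91×log₁₀(219/115)
    = 0.2078 × 0.27975 = 0.05813 m

S_c ≈ 58.1 mm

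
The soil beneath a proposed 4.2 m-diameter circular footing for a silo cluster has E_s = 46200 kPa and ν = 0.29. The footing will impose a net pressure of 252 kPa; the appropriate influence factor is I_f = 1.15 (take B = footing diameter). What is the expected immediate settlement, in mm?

Immediate (elastic) settlement: S_e = q·B·(1−ν²)/E_s · I_f.
S_e = 252 × 4.2 × (1 − 0.29²) / 46200 × 1.15
    = 252 × 4.2 × 0.9159 / 46200 × 1.15
    = 0.02413 m = 24.13 mm

S_e ≈ 24.1 mm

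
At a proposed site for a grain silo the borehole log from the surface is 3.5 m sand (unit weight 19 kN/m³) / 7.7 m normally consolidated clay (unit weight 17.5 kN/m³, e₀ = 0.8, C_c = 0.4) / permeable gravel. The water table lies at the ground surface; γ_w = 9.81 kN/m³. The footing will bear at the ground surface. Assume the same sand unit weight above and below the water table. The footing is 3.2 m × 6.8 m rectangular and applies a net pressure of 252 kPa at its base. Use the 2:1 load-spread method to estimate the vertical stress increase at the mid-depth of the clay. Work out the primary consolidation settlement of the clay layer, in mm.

S_c ≈ 347 mm

Mid-depth of clay below the ground surface: z = 3.5 + 7.7/2 = 7.35 m.
Total vertical stress at mid-clay: σ_v = 19×3.5 + 17.5×3.85 = 133.88 kPa.
Pore pressure: u = 9.81×(7.35 − 0) = 72.103 kPa.
Initial effective stress: σ'_0 = σ_v − u = 133.88 − 72.103 = 61.777 kPa.
Stress increase at mid-clay by the 2:1 spreading method:
Δσ = qBL/((B+z)(L+z)) = 252×3.2×6.8/((3.2+7.35)(6.8+7.35)) = 36.733 kPa
Final effective stress: σ'_f = σ'_0 + Δσ = 61.777 + 36.733 = 98.51 kPa.
Normally consolidated clay, so the full stress increment lies on the virgin compression line:
S_c = C_c·H/(1+e₀)·log₁₀(σ'_f/σ'_0) = 0.4×7.7/(1+0.8)×log₁₀(98.51/61.777)
    = 1.7111 × 0.20265 = 0.3468 m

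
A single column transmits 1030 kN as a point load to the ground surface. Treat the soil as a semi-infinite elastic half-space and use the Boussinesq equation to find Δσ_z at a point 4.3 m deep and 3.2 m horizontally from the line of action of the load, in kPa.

Δσ_z ≈ 8.84 kPa

Boussinesq vertical stress below a point load on an elastic half-space:
Δσ_z = 3P/(2πz²) · [1 + (r/z)²]^(−5/2)
r/z = 3.2/4.3 = 0.74419; [1+(r/z)²]^(−5/2) = 0.33228.
Δσ_z = 3×1030/(2π×4.3²) × 0.33228 = 26.598 × 0.33228 = 8.838 kPa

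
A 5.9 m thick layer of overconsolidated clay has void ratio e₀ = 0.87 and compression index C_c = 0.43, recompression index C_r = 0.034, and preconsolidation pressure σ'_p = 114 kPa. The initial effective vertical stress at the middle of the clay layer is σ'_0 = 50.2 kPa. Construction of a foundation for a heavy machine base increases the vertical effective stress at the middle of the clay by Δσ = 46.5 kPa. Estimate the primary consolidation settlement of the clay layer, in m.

Final effective stress: σ'_f = 50.2 + 46.5 = 96.7 kPa.
σ'_f = 96.7 ≤ σ'_p = 114 kPa, so the clay remains overconsolidated and only the recompression index applies:
S_c = C_r·H/(1+e₀)·log₁₀(σ'_f/σ'_0) = 0.034×5.9/1.87×log₁₀(96.7/50.2)
    = 0.10727 × 0.28472 = 0.03054 m

S_c ≈ 0.0305 m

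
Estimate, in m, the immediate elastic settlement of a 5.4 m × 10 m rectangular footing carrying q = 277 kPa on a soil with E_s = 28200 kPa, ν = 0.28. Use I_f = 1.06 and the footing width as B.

Immediate (elastic) settlement: S_e = q·B·(1−ν²)/E_s · I_f.
S_e = 277 × 5.4 × (1 − 0.28²) / 28200 × 1.06
    = 277 × 5.4 × 0.9216 / 28200 × 1.06
    = 0.05182 m

S_e ≈ 0.0518 m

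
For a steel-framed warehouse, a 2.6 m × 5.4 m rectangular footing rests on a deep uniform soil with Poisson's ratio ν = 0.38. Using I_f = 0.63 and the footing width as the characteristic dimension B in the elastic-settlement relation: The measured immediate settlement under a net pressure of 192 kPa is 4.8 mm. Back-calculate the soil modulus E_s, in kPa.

E_s ≈ 56100 kPa

S_e = q·B·(1−ν²)/E_s · I_f  ⇒  E_s = q·B·(1−ν²)·I_f / S_e.
E_s = 192 × 2.6 × 0.8556 × 0.63 / 0.0048 = 56060 kPa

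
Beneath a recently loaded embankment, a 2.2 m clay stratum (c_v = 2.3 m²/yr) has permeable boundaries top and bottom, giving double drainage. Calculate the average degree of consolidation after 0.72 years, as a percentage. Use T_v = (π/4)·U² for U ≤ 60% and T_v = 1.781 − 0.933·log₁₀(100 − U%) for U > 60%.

U ≈ 97.2 %

Drainage path length: H_d = H/2 = 1.1 m (double drainage).
T_v = c_v·t/H_d² = 2.3×0.72/1.1² = 1.3686.
T_v = 1.3686 corresponds to the U > 60% branch:
U = 1 − 10^((1.781 − T_v)/0.933)/100 = 0.9723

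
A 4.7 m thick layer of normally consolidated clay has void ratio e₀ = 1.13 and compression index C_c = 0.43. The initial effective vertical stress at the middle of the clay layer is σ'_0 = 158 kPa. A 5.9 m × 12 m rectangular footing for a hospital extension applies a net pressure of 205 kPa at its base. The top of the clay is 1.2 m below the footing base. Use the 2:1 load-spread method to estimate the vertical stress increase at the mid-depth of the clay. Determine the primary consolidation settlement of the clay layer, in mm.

S_c ≈ 200 mm

Mid-depth of clay below the footing base: z = 1.2 + 4.7/2 = 3.55 m.
Stress increase at mid-clay by the 2:1 spreading method:
Δσ = qBL/((B+z)(L+z)) = 205×5.9×12/((5.9+3.55)(12+3.55)) = 98.77 kPa
Final effective stress: σ'_f = σ'_0 + Δσ = 158 + 98.77 = 256.77 kPa.
Normally consolidated clay, so the full stress increment lies on the virgin compression line:
S_c = C_c·H/(1+e₀)·log₁₀(σ'_f/σ'_0) = 0.43×4.7/(1+1.13)×log₁₀(256.77/158)
    = 0.94883 × 0.21089 = 0.2001 m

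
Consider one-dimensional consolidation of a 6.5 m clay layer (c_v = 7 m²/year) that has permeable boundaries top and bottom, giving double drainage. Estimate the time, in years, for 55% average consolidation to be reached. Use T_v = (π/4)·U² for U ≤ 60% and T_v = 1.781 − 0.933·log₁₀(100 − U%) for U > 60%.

t ≈ 0.358 years

Drainage path length: H_d = H/2 = 3.25 m (double drainage).
U ≤ 60%: T_v = (π/4)·U² = (π/4)×0.55² = 0.23758.
t = T_v·H_d²/c_v = 0.23758×3.25²/7 = 0.3585 years.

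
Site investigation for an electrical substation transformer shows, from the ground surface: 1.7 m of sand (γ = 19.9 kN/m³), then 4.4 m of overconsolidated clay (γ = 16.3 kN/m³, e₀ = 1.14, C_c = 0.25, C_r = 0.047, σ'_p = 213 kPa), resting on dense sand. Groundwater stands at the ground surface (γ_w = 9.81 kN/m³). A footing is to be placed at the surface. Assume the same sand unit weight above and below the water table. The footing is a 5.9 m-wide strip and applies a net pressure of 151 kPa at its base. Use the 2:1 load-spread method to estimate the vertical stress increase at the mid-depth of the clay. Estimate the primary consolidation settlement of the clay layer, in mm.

Mid-depth of clay below the ground surface: z = 1.7 + 4.4/2 = 3.9 m.
Total vertical stress at mid-clay: σ_v = 19.9×1.7 + 16.3×2.2 = 69.69 kPa.
Pore pressure: u = 9.81×(3.9 − 0) = 38.259 kPa.
Initial effective stress: σ'_0 = σ_v − u = 69.69 − 38.259 = 31.431 kPa.
Stress increase at mid-clay by the 2:1 spreading method:
Δσ = qB/(B+z) = 151×5.9/(5.9+3.9) = 90.908 kPa
Final effective stress: σ'_f = 31.431 + 90.908 = 122.34 kPa.
σ'_f = 122.34 ≤ σ'_p = 213 kPa, so the clay remains overconsolidated and only the recompression index applies:
S_c = C_r·H/(1+e₀)·log₁₀(σ'_f/σ'_0) = 0.047×4.4/2.14×log₁₀(122.34/31.431)
    = 0.096637 × 0.59021 = 0.05704 m

S_c ≈ 57 mm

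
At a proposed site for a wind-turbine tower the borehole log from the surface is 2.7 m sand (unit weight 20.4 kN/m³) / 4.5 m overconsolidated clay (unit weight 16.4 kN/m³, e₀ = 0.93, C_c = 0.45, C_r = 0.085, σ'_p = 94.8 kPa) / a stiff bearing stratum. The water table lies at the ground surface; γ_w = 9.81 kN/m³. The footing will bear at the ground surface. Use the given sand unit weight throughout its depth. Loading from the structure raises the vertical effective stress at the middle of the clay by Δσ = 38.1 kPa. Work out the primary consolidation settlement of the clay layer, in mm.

Mid-depth of clay below the ground surface: z = 2.7 + 4.5/2 = 4.95 m.
Total vertical stress at mid-clay: σ_v = 20.4×2.7 + 16.4×2.25 = 91.98 kPa.
Pore pressure: u = 9.81×(4.95 − 0) = 48.56 kPa.
Initial effective stress: σ'_0 = σ_v − u = 91.98 − 48.56 = 43.42 kPa.
Final effective stress: σ'_f = 43.42 + 38.1 = 81.52 kPa.
σ'_f = 81.52 ≤ σ'_p = 94.8 kPa, so the clay remains overconsolidated and only the recompression index applies:
S_c = C_r·H/(1+e₀)·log₁₀(σ'_f/σ'_0) = 0.085×4.5/1.93×log₁₀(81.52/43.42)
    = 0.19819 × 0.27357 = 0.05422 m

S_c ≈ 54.2 mm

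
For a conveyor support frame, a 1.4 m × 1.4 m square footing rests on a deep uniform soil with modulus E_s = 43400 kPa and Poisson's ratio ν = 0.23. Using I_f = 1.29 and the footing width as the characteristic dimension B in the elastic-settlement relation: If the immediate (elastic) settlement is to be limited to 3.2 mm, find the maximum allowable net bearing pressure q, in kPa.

q ≈ 81.2 kPa

S_e = q·B·(1−ν²)/E_s · I_f  ⇒  q = S_e·E_s / (B·(1−ν²)·I_f).
q = 0.0032 × 43400 / (1.4 × 0.9471 × 1.29) = 81.19 kPa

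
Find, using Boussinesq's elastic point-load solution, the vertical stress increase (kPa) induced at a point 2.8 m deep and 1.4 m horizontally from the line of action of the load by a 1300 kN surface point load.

Boussinesq vertical stress below a point load on an elastic half-space:
Δσ_z = 3P/(2πz²) · [1 + (r/z)²]^(−5/2)
r/z = 1.4/2.8 = 0.5; [1+(r/z)²]^(−5/2) = 0.57243.
Δσ_z = 3×1300/(2π×2.8²) × 0.57243 = 79.171 × 0.57243 = 45.32 kPa

Δσ_z ≈ 45.3 kPa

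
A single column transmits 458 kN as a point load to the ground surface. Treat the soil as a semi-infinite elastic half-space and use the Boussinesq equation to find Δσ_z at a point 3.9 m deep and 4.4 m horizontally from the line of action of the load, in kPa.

Boussinesq vertical stress below a point load on an elastic half-space:
Δσ_z = 3P/(2πz²) · [1 + (r/z)²]^(−5/2)
r/z = 4.4/3.9 = 1.1282; [1+(r/z)²]^(−5/2) = 0.1284.
Δσ_z = 3×458/(2π×3.9²) × 0.1284 = 14.377 × 0.1284 = 1.846 kPa

Δσ_z ≈ 1.85 kPa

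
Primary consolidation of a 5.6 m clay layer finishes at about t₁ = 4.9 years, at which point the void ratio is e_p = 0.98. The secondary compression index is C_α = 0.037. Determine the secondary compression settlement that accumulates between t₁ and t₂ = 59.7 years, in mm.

Secondary compression: S_s = C_α·H/(1+e_p)·log₁₀(t₂/t₁)
S_s = 0.037×5.6/(1+0.98)×log₁₀(59.7/4.9)
    = 0.1046 × 1.086 = 0.1136 m

S_s ≈ 114 mm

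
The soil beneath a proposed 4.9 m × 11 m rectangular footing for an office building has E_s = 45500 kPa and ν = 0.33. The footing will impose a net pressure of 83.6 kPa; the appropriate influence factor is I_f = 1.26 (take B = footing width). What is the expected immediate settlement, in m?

Immediate (elastic) settlement: S_e = q·B·(1−ν²)/E_s · I_f.
S_e = 83.6 × 4.9 × (1 − 0.33²) / 45500 × 1.26
    = 83.6 × 4.9 × 0.8911 / 45500 × 1.26
    = 0.01011 m

S_e ≈ 0.0101 m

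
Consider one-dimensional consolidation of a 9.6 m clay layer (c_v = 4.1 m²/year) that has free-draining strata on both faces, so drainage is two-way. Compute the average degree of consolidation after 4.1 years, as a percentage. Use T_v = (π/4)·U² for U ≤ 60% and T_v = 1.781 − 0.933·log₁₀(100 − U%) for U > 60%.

U ≈ 86.6 %

Drainage path length: H_d = H/2 = 4.8 m (double drainage).
T_v = c_v·t/H_d² = 4.1×4.1/4.8² = 0.7296.
T_v = 0.7296 corresponds to the U > 60% branch:
U = 1 − 10^((1.781 − T_v)/0.933)/100 = 0.8661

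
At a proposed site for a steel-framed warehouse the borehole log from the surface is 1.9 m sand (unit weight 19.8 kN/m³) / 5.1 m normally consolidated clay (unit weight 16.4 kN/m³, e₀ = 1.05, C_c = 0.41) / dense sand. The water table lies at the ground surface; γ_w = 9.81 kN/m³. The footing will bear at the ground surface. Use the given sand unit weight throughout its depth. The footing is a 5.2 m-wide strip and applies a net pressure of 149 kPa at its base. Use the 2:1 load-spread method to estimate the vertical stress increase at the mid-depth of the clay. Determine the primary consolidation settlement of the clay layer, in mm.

S_c ≈ 521 mm

Mid-depth of clay below the ground surface: z = 1.9 + 5.1/2 = 4.45 m.
Total vertical stress at mid-clay: σ_v = 19.8×1.9 + 16.4×2.55 = 79.44 kPa.
Pore pressure: u = 9.81×(4.45 − 0) = 43.655 kPa.
Initial effective stress: σ'_0 = σ_v − u = 79.44 − 43.655 = 35.785 kPa.
Stress increase at mid-clay by the 2:1 spreading method:
Δσ = qB/(B+z) = 149×5.2/(5.2+4.45) = 80.29 kPa
Final effective stress: σ'_f = σ'_0 + Δσ = 35.785 + 80.29 = 116.08 kPa.
Normally consolidated clay, so the full stress increment lies on the virgin compression line:
S_c = C_c·H/(1+e₀)·log₁₀(σ'_f/σ'_0) = 0.41×5.1/(1+1.05)×log₁₀(116.08/35.785)
    = 1.02 × 0.51106 = 0.5213 m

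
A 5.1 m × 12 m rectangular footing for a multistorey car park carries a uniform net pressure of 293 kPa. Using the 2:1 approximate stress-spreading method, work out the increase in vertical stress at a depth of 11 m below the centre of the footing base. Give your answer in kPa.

Δσ_z ≈ 48.4 kPa

By the 2:1 method the load spreads at 1 horizontal : 2 vertical, so at depth z the loaded area has grown by z in each plan dimension:
Δσ = qBL/((B+z)(L+z)) = 293×5.1×12/((5.1+11)(12+11)) = 48.425 kPa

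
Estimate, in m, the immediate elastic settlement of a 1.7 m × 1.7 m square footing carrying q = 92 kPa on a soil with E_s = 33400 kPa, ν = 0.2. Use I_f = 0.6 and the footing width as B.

S_e ≈ 0.0027 m

Immediate (elastic) settlement: S_e = q·B·(1−ν²)/E_s · I_f.
S_e = 92 × 1.7 × (1 − 0.2²) / 33400 × 0.6
    = 92 × 1.7 × 0.96 / 33400 × 0.6
    = 0.002697 m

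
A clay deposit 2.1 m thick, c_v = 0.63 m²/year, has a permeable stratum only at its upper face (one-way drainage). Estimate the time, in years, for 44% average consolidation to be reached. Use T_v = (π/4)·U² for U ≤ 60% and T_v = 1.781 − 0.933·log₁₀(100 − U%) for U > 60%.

Drainage path length: H_d = H = 2.1 m (single drainage).
U ≤ 60%: T_v = (π/4)·U² = (π/4)×0.44² = 0.15205.
t = T_v·H_d²/c_v = 0.15205×2.1²/0.63 = 1.064 years.

t ≈ 1.06 years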